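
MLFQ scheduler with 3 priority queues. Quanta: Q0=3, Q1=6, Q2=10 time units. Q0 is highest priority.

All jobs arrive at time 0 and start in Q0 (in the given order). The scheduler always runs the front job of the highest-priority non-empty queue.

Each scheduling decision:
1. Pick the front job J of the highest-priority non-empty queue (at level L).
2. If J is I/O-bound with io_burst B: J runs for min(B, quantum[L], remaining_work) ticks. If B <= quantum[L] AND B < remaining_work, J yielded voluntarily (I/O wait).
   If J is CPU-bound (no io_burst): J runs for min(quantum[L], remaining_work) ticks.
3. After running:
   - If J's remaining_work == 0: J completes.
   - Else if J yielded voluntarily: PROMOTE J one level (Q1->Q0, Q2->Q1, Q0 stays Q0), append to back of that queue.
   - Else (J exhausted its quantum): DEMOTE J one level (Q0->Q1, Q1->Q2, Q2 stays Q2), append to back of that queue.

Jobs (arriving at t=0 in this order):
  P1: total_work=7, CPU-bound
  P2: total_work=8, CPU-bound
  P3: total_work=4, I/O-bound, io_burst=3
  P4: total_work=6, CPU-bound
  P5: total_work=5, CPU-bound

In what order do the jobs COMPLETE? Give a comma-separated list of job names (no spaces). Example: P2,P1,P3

t=0-3: P1@Q0 runs 3, rem=4, quantum used, demote→Q1. Q0=[P2,P3,P4,P5] Q1=[P1] Q2=[]
t=3-6: P2@Q0 runs 3, rem=5, quantum used, demote→Q1. Q0=[P3,P4,P5] Q1=[P1,P2] Q2=[]
t=6-9: P3@Q0 runs 3, rem=1, I/O yield, promote→Q0. Q0=[P4,P5,P3] Q1=[P1,P2] Q2=[]
t=9-12: P4@Q0 runs 3, rem=3, quantum used, demote→Q1. Q0=[P5,P3] Q1=[P1,P2,P4] Q2=[]
t=12-15: P5@Q0 runs 3, rem=2, quantum used, demote→Q1. Q0=[P3] Q1=[P1,P2,P4,P5] Q2=[]
t=15-16: P3@Q0 runs 1, rem=0, completes. Q0=[] Q1=[P1,P2,P4,P5] Q2=[]
t=16-20: P1@Q1 runs 4, rem=0, completes. Q0=[] Q1=[P2,P4,P5] Q2=[]
t=20-25: P2@Q1 runs 5, rem=0, completes. Q0=[] Q1=[P4,P5] Q2=[]
t=25-28: P4@Q1 runs 3, rem=0, completes. Q0=[] Q1=[P5] Q2=[]
t=28-30: P5@Q1 runs 2, rem=0, completes. Q0=[] Q1=[] Q2=[]

Answer: P3,P1,P2,P4,P5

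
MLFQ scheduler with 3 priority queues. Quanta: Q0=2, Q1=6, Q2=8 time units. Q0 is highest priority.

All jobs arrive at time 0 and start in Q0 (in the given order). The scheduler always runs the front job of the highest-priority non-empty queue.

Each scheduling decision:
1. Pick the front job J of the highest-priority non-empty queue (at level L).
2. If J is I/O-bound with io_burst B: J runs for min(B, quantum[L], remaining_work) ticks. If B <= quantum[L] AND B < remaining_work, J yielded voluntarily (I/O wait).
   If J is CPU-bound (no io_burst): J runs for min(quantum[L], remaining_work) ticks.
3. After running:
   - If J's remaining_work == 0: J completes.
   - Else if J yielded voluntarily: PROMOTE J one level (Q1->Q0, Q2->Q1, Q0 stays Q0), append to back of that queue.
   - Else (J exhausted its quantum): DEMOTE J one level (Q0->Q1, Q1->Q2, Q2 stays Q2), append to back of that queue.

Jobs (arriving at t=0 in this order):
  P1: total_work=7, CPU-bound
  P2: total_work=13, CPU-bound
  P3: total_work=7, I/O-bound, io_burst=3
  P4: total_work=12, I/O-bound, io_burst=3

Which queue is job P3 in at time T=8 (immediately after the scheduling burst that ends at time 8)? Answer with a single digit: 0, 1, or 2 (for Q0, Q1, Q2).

Answer: 1

Derivation:
t=0-2: P1@Q0 runs 2, rem=5, quantum used, demote→Q1. Q0=[P2,P3,P4] Q1=[P1] Q2=[]
t=2-4: P2@Q0 runs 2, rem=11, quantum used, demote→Q1. Q0=[P3,P4] Q1=[P1,P2] Q2=[]
t=4-6: P3@Q0 runs 2, rem=5, quantum used, demote→Q1. Q0=[P4] Q1=[P1,P2,P3] Q2=[]
t=6-8: P4@Q0 runs 2, rem=10, quantum used, demote→Q1. Q0=[] Q1=[P1,P2,P3,P4] Q2=[]
t=8-13: P1@Q1 runs 5, rem=0, completes. Q0=[] Q1=[P2,P3,P4] Q2=[]
t=13-19: P2@Q1 runs 6, rem=5, quantum used, demote→Q2. Q0=[] Q1=[P3,P4] Q2=[P2]
t=19-22: P3@Q1 runs 3, rem=2, I/O yield, promote→Q0. Q0=[P3] Q1=[P4] Q2=[P2]
t=22-24: P3@Q0 runs 2, rem=0, completes. Q0=[] Q1=[P4] Q2=[P2]
t=24-27: P4@Q1 runs 3, rem=7, I/O yield, promote→Q0. Q0=[P4] Q1=[] Q2=[P2]
t=27-29: P4@Q0 runs 2, rem=5, quantum used, demote→Q1. Q0=[] Q1=[P4] Q2=[P2]
t=29-32: P4@Q1 runs 3, rem=2, I/O yield, promote→Q0. Q0=[P4] Q1=[] Q2=[P2]
t=32-34: P4@Q0 runs 2, rem=0, completes. Q0=[] Q1=[] Q2=[P2]
t=34-39: P2@Q2 runs 5, rem=0, completes. Q0=[] Q1=[] Q2=[]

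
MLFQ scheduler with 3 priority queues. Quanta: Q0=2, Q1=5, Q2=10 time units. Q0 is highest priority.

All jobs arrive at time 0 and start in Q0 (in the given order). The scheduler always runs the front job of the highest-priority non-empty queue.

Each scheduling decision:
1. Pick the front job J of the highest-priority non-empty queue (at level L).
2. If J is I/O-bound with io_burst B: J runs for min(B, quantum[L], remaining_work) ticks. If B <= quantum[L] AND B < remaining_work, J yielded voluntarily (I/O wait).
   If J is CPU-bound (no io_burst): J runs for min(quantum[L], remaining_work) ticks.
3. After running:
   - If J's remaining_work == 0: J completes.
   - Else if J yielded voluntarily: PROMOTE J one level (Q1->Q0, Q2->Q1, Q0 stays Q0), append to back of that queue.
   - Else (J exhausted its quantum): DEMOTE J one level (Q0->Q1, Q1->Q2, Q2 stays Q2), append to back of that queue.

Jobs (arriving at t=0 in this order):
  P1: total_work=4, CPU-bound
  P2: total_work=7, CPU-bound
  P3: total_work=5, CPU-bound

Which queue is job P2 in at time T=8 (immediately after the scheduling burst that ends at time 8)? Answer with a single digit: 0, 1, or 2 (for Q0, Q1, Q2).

Answer: 1

Derivation:
t=0-2: P1@Q0 runs 2, rem=2, quantum used, demote→Q1. Q0=[P2,P3] Q1=[P1] Q2=[]
t=2-4: P2@Q0 runs 2, rem=5, quantum used, demote→Q1. Q0=[P3] Q1=[P1,P2] Q2=[]
t=4-6: P3@Q0 runs 2, rem=3, quantum used, demote→Q1. Q0=[] Q1=[P1,P2,P3] Q2=[]
t=6-8: P1@Q1 runs 2, rem=0, completes. Q0=[] Q1=[P2,P3] Q2=[]
t=8-13: P2@Q1 runs 5, rem=0, completes. Q0=[] Q1=[P3] Q2=[]
t=13-16: P3@Q1 runs 3, rem=0, completes. Q0=[] Q1=[] Q2=[]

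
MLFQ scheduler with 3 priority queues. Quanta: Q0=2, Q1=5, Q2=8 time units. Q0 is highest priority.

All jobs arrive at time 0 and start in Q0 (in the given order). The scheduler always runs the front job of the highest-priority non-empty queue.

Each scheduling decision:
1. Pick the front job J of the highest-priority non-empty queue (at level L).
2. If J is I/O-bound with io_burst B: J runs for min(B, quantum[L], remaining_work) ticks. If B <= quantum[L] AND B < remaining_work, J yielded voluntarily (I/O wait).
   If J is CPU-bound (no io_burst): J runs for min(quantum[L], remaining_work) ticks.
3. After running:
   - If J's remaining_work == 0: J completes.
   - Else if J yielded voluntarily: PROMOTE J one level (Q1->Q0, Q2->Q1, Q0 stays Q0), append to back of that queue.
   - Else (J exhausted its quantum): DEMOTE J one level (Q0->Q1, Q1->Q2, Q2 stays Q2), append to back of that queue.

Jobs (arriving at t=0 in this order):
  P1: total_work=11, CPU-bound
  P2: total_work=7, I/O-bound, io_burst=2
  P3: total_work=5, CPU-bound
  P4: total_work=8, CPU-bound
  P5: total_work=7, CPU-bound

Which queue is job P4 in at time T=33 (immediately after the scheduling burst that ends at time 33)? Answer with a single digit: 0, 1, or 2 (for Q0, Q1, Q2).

Answer: 2

Derivation:
t=0-2: P1@Q0 runs 2, rem=9, quantum used, demote→Q1. Q0=[P2,P3,P4,P5] Q1=[P1] Q2=[]
t=2-4: P2@Q0 runs 2, rem=5, I/O yield, promote→Q0. Q0=[P3,P4,P5,P2] Q1=[P1] Q2=[]
t=4-6: P3@Q0 runs 2, rem=3, quantum used, demote→Q1. Q0=[P4,P5,P2] Q1=[P1,P3] Q2=[]
t=6-8: P4@Q0 runs 2, rem=6, quantum used, demote→Q1. Q0=[P5,P2] Q1=[P1,P3,P4] Q2=[]
t=8-10: P5@Q0 runs 2, rem=5, quantum used, demote→Q1. Q0=[P2] Q1=[P1,P3,P4,P5] Q2=[]
t=10-12: P2@Q0 runs 2, rem=3, I/O yield, promote→Q0. Q0=[P2] Q1=[P1,P3,P4,P5] Q2=[]
t=12-14: P2@Q0 runs 2, rem=1, I/O yield, promote→Q0. Q0=[P2] Q1=[P1,P3,P4,P5] Q2=[]
t=14-15: P2@Q0 runs 1, rem=0, completes. Q0=[] Q1=[P1,P3,P4,P5] Q2=[]
t=15-20: P1@Q1 runs 5, rem=4, quantum used, demote→Q2. Q0=[] Q1=[P3,P4,P5] Q2=[P1]
t=20-23: P3@Q1 runs 3, rem=0, completes. Q0=[] Q1=[P4,P5] Q2=[P1]
t=23-28: P4@Q1 runs 5, rem=1, quantum used, demote→Q2. Q0=[] Q1=[P5] Q2=[P1,P4]
t=28-33: P5@Q1 runs 5, rem=0, completes. Q0=[] Q1=[] Q2=[P1,P4]
t=33-37: P1@Q2 runs 4, rem=0, completes. Q0=[] Q1=[] Q2=[P4]
t=37-38: P4@Q2 runs 1, rem=0, completes. Q0=[] Q1=[] Q2=[]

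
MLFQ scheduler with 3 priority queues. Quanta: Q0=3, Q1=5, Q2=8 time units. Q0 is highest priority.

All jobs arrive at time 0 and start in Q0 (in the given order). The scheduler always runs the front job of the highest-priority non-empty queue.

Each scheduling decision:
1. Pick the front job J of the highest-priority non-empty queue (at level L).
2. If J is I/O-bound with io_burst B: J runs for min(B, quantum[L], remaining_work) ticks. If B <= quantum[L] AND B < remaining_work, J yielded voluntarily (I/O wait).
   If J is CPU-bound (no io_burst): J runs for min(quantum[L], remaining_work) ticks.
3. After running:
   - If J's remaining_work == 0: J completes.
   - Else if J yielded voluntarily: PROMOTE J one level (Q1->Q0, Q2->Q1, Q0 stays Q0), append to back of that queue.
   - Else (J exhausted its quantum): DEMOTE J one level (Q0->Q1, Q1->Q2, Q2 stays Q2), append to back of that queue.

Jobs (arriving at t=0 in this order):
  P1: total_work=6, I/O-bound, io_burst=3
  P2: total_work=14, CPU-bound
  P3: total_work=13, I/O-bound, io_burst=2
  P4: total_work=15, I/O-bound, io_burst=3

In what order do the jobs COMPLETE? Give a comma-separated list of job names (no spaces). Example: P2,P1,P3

t=0-3: P1@Q0 runs 3, rem=3, I/O yield, promote→Q0. Q0=[P2,P3,P4,P1] Q1=[] Q2=[]
t=3-6: P2@Q0 runs 3, rem=11, quantum used, demote→Q1. Q0=[P3,P4,P1] Q1=[P2] Q2=[]
t=6-8: P3@Q0 runs 2, rem=11, I/O yield, promote→Q0. Q0=[P4,P1,P3] Q1=[P2] Q2=[]
t=8-11: P4@Q0 runs 3, rem=12, I/O yield, promote→Q0. Q0=[P1,P3,P4] Q1=[P2] Q2=[]
t=11-14: P1@Q0 runs 3, rem=0, completes. Q0=[P3,P4] Q1=[P2] Q2=[]
t=14-16: P3@Q0 runs 2, rem=9, I/O yield, promote→Q0. Q0=[P4,P3] Q1=[P2] Q2=[]
t=16-19: P4@Q0 runs 3, rem=9, I/O yield, promote→Q0. Q0=[P3,P4] Q1=[P2] Q2=[]
t=19-21: P3@Q0 runs 2, rem=7, I/O yield, promote→Q0. Q0=[P4,P3] Q1=[P2] Q2=[]
t=21-24: P4@Q0 runs 3, rem=6, I/O yield, promote→Q0. Q0=[P3,P4] Q1=[P2] Q2=[]
t=24-26: P3@Q0 runs 2, rem=5, I/O yield, promote→Q0. Q0=[P4,P3] Q1=[P2] Q2=[]
t=26-29: P4@Q0 runs 3, rem=3, I/O yield, promote→Q0. Q0=[P3,P4] Q1=[P2] Q2=[]
t=29-31: P3@Q0 runs 2, rem=3, I/O yield, promote→Q0. Q0=[P4,P3] Q1=[P2] Q2=[]
t=31-34: P4@Q0 runs 3, rem=0, completes. Q0=[P3] Q1=[P2] Q2=[]
t=34-36: P3@Q0 runs 2, rem=1, I/O yield, promote→Q0. Q0=[P3] Q1=[P2] Q2=[]
t=36-37: P3@Q0 runs 1, rem=0, completes. Q0=[] Q1=[P2] Q2=[]
t=37-42: P2@Q1 runs 5, rem=6, quantum used, demote→Q2. Q0=[] Q1=[] Q2=[P2]
t=42-48: P2@Q2 runs 6, rem=0, completes. Q0=[] Q1=[] Q2=[]

Answer: P1,P4,P3,P2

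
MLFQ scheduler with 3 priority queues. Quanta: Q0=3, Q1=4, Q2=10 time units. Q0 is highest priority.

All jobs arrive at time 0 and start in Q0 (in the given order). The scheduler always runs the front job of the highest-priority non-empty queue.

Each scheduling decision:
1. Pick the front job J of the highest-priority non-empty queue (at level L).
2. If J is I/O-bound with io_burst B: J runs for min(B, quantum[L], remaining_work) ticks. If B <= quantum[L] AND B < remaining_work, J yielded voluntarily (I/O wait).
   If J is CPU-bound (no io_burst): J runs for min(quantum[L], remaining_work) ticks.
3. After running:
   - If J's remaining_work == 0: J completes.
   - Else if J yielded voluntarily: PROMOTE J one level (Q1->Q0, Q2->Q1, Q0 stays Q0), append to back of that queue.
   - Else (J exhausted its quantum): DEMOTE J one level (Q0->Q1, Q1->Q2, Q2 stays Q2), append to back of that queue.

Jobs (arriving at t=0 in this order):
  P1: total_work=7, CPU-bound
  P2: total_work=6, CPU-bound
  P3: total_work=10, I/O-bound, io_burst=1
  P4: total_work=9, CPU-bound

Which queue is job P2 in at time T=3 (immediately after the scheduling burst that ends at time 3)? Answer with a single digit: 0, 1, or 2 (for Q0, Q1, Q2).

t=0-3: P1@Q0 runs 3, rem=4, quantum used, demote→Q1. Q0=[P2,P3,P4] Q1=[P1] Q2=[]
t=3-6: P2@Q0 runs 3, rem=3, quantum used, demote→Q1. Q0=[P3,P4] Q1=[P1,P2] Q2=[]
t=6-7: P3@Q0 runs 1, rem=9, I/O yield, promote→Q0. Q0=[P4,P3] Q1=[P1,P2] Q2=[]
t=7-10: P4@Q0 runs 3, rem=6, quantum used, demote→Q1. Q0=[P3] Q1=[P1,P2,P4] Q2=[]
t=10-11: P3@Q0 runs 1, rem=8, I/O yield, promote→Q0. Q0=[P3] Q1=[P1,P2,P4] Q2=[]
t=11-12: P3@Q0 runs 1, rem=7, I/O yield, promote→Q0. Q0=[P3] Q1=[P1,P2,P4] Q2=[]
t=12-13: P3@Q0 runs 1, rem=6, I/O yield, promote→Q0. Q0=[P3] Q1=[P1,P2,P4] Q2=[]
t=13-14: P3@Q0 runs 1, rem=5, I/O yield, promote→Q0. Q0=[P3] Q1=[P1,P2,P4] Q2=[]
t=14-15: P3@Q0 runs 1, rem=4, I/O yield, promote→Q0. Q0=[P3] Q1=[P1,P2,P4] Q2=[]
t=15-16: P3@Q0 runs 1, rem=3, I/O yield, promote→Q0. Q0=[P3] Q1=[P1,P2,P4] Q2=[]
t=16-17: P3@Q0 runs 1, rem=2, I/O yield, promote→Q0. Q0=[P3] Q1=[P1,P2,P4] Q2=[]
t=17-18: P3@Q0 runs 1, rem=1, I/O yield, promote→Q0. Q0=[P3] Q1=[P1,P2,P4] Q2=[]
t=18-19: P3@Q0 runs 1, rem=0, completes. Q0=[] Q1=[P1,P2,P4] Q2=[]
t=19-23: P1@Q1 runs 4, rem=0, completes. Q0=[] Q1=[P2,P4] Q2=[]
t=23-26: P2@Q1 runs 3, rem=0, completes. Q0=[] Q1=[P4] Q2=[]
t=26-30: P4@Q1 runs 4, rem=2, quantum used, demote→Q2. Q0=[] Q1=[] Q2=[P4]
t=30-32: P4@Q2 runs 2, rem=0, completes. Q0=[] Q1=[] Q2=[]

Answer: 0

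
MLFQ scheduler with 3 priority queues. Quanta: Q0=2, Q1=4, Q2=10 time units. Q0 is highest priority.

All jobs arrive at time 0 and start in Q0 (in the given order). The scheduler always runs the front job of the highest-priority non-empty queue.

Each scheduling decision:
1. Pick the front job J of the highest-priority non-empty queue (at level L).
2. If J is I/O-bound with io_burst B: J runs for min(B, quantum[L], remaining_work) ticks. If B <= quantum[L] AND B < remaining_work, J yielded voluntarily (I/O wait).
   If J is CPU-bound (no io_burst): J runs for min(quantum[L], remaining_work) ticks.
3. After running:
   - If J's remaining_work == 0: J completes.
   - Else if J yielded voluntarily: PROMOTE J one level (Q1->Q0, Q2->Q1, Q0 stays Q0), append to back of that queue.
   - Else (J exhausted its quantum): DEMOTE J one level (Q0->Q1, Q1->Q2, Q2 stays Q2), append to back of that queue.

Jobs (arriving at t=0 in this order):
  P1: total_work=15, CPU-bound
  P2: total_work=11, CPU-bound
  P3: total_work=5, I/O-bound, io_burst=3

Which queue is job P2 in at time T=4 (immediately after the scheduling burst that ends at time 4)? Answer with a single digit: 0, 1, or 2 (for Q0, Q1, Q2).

t=0-2: P1@Q0 runs 2, rem=13, quantum used, demote→Q1. Q0=[P2,P3] Q1=[P1] Q2=[]
t=2-4: P2@Q0 runs 2, rem=9, quantum used, demote→Q1. Q0=[P3] Q1=[P1,P2] Q2=[]
t=4-6: P3@Q0 runs 2, rem=3, quantum used, demote→Q1. Q0=[] Q1=[P1,P2,P3] Q2=[]
t=6-10: P1@Q1 runs 4, rem=9, quantum used, demote→Q2. Q0=[] Q1=[P2,P3] Q2=[P1]
t=10-14: P2@Q1 runs 4, rem=5, quantum used, demote→Q2. Q0=[] Q1=[P3] Q2=[P1,P2]
t=14-17: P3@Q1 runs 3, rem=0, completes. Q0=[] Q1=[] Q2=[P1,P2]
t=17-26: P1@Q2 runs 9, rem=0, completes. Q0=[] Q1=[] Q2=[P2]
t=26-31: P2@Q2 runs 5, rem=0, completes. Q0=[] Q1=[] Q2=[]

Answer: 1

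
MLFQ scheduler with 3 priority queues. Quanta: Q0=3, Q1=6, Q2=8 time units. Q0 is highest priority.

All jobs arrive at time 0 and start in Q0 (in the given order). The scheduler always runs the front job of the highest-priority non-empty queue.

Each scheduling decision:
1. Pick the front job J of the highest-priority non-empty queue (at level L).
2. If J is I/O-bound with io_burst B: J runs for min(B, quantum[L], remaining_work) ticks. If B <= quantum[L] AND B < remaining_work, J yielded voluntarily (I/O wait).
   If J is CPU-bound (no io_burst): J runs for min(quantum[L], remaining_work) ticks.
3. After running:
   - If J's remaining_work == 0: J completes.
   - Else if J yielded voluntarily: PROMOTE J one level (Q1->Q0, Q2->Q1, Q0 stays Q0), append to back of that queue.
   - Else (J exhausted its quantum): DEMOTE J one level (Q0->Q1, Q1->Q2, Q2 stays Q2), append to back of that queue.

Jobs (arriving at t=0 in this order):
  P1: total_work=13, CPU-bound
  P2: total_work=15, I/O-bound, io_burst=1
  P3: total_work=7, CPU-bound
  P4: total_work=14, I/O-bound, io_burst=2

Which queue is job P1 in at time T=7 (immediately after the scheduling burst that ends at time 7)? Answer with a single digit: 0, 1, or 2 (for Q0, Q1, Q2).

t=0-3: P1@Q0 runs 3, rem=10, quantum used, demote→Q1. Q0=[P2,P3,P4] Q1=[P1] Q2=[]
t=3-4: P2@Q0 runs 1, rem=14, I/O yield, promote→Q0. Q0=[P3,P4,P2] Q1=[P1] Q2=[]
t=4-7: P3@Q0 runs 3, rem=4, quantum used, demote→Q1. Q0=[P4,P2] Q1=[P1,P3] Q2=[]
t=7-9: P4@Q0 runs 2, rem=12, I/O yield, promote→Q0. Q0=[P2,P4] Q1=[P1,P3] Q2=[]
t=9-10: P2@Q0 runs 1, rem=13, I/O yield, promote→Q0. Q0=[P4,P2] Q1=[P1,P3] Q2=[]
t=10-12: P4@Q0 runs 2, rem=10, I/O yield, promote→Q0. Q0=[P2,P4] Q1=[P1,P3] Q2=[]
t=12-13: P2@Q0 runs 1, rem=12, I/O yield, promote→Q0. Q0=[P4,P2] Q1=[P1,P3] Q2=[]
t=13-15: P4@Q0 runs 2, rem=8, I/O yield, promote→Q0. Q0=[P2,P4] Q1=[P1,P3] Q2=[]
t=15-16: P2@Q0 runs 1, rem=11, I/O yield, promote→Q0. Q0=[P4,P2] Q1=[P1,P3] Q2=[]
t=16-18: P4@Q0 runs 2, rem=6, I/O yield, promote→Q0. Q0=[P2,P4] Q1=[P1,P3] Q2=[]
t=18-19: P2@Q0 runs 1, rem=10, I/O yield, promote→Q0. Q0=[P4,P2] Q1=[P1,P3] Q2=[]
t=19-21: P4@Q0 runs 2, rem=4, I/O yield, promote→Q0. Q0=[P2,P4] Q1=[P1,P3] Q2=[]
t=21-22: P2@Q0 runs 1, rem=9, I/O yield, promote→Q0. Q0=[P4,P2] Q1=[P1,P3] Q2=[]
t=22-24: P4@Q0 runs 2, rem=2, I/O yield, promote→Q0. Q0=[P2,P4] Q1=[P1,P3] Q2=[]
t=24-25: P2@Q0 runs 1, rem=8, I/O yield, promote→Q0. Q0=[P4,P2] Q1=[P1,P3] Q2=[]
t=25-27: P4@Q0 runs 2, rem=0, completes. Q0=[P2] Q1=[P1,P3] Q2=[]
t=27-28: P2@Q0 runs 1, rem=7, I/O yield, promote→Q0. Q0=[P2] Q1=[P1,P3] Q2=[]
t=28-29: P2@Q0 runs 1, rem=6, I/O yield, promote→Q0. Q0=[P2] Q1=[P1,P3] Q2=[]
t=29-30: P2@Q0 runs 1, rem=5, I/O yield, promote→Q0. Q0=[P2] Q1=[P1,P3] Q2=[]
t=30-31: P2@Q0 runs 1, rem=4, I/O yield, promote→Q0. Q0=[P2] Q1=[P1,P3] Q2=[]
t=31-32: P2@Q0 runs 1, rem=3, I/O yield, promote→Q0. Q0=[P2] Q1=[P1,P3] Q2=[]
t=32-33: P2@Q0 runs 1, rem=2, I/O yield, promote→Q0. Q0=[P2] Q1=[P1,P3] Q2=[]
t=33-34: P2@Q0 runs 1, rem=1, I/O yield, promote→Q0. Q0=[P2] Q1=[P1,P3] Q2=[]
t=34-35: P2@Q0 runs 1, rem=0, completes. Q0=[] Q1=[P1,P3] Q2=[]
t=35-41: P1@Q1 runs 6, rem=4, quantum used, demote→Q2. Q0=[] Q1=[P3] Q2=[P1]
t=41-45: P3@Q1 runs 4, rem=0, completes. Q0=[] Q1=[] Q2=[P1]
t=45-49: P1@Q2 runs 4, rem=0, completes. Q0=[] Q1=[] Q2=[]

Answer: 1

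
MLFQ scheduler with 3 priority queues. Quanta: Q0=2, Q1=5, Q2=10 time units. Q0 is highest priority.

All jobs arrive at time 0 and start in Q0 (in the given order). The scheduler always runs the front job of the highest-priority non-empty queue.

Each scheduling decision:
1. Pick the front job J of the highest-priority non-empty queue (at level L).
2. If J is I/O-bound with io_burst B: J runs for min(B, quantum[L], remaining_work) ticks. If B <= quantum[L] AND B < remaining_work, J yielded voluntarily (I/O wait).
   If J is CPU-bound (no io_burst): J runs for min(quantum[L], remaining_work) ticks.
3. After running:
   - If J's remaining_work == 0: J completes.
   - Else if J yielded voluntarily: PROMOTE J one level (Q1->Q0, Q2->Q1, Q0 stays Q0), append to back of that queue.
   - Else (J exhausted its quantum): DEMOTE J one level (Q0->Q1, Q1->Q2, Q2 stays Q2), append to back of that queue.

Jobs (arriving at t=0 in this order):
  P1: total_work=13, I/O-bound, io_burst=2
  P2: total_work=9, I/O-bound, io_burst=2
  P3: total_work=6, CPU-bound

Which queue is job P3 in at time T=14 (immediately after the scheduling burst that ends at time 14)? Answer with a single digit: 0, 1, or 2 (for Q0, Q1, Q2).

Answer: 1

Derivation:
t=0-2: P1@Q0 runs 2, rem=11, I/O yield, promote→Q0. Q0=[P2,P3,P1] Q1=[] Q2=[]
t=2-4: P2@Q0 runs 2, rem=7, I/O yield, promote→Q0. Q0=[P3,P1,P2] Q1=[] Q2=[]
t=4-6: P3@Q0 runs 2, rem=4, quantum used, demote→Q1. Q0=[P1,P2] Q1=[P3] Q2=[]
t=6-8: P1@Q0 runs 2, rem=9, I/O yield, promote→Q0. Q0=[P2,P1] Q1=[P3] Q2=[]
t=8-10: P2@Q0 runs 2, rem=5, I/O yield, promote→Q0. Q0=[P1,P2] Q1=[P3] Q2=[]
t=10-12: P1@Q0 runs 2, rem=7, I/O yield, promote→Q0. Q0=[P2,P1] Q1=[P3] Q2=[]
t=12-14: P2@Q0 runs 2, rem=3, I/O yield, promote→Q0. Q0=[P1,P2] Q1=[P3] Q2=[]
t=14-16: P1@Q0 runs 2, rem=5, I/O yield, promote→Q0. Q0=[P2,P1] Q1=[P3] Q2=[]
t=16-18: P2@Q0 runs 2, rem=1, I/O yield, promote→Q0. Q0=[P1,P2] Q1=[P3] Q2=[]
t=18-20: P1@Q0 runs 2, rem=3, I/O yield, promote→Q0. Q0=[P2,P1] Q1=[P3] Q2=[]
t=20-21: P2@Q0 runs 1, rem=0, completes. Q0=[P1] Q1=[P3] Q2=[]
t=21-23: P1@Q0 runs 2, rem=1, I/O yield, promote→Q0. Q0=[P1] Q1=[P3] Q2=[]
t=23-24: P1@Q0 runs 1, rem=0, completes. Q0=[] Q1=[P3] Q2=[]
t=24-28: P3@Q1 runs 4, rem=0, completes. Q0=[] Q1=[] Q2=[]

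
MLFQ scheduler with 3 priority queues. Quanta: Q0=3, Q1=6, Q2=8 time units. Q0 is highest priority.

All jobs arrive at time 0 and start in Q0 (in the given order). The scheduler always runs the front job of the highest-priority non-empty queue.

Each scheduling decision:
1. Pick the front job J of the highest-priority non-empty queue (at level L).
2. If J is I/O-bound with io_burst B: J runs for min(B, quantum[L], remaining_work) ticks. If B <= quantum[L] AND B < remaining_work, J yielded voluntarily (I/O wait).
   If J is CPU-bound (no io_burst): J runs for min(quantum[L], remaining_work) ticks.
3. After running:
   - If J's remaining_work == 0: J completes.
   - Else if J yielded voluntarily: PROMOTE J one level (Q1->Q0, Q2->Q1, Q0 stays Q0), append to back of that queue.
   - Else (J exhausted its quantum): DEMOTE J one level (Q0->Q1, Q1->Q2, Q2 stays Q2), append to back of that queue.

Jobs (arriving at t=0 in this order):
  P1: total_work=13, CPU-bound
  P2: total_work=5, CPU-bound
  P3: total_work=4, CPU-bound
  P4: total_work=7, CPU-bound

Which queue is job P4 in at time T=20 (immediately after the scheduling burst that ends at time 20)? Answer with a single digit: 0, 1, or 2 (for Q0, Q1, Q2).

t=0-3: P1@Q0 runs 3, rem=10, quantum used, demote→Q1. Q0=[P2,P3,P4] Q1=[P1] Q2=[]
t=3-6: P2@Q0 runs 3, rem=2, quantum used, demote→Q1. Q0=[P3,P4] Q1=[P1,P2] Q2=[]
t=6-9: P3@Q0 runs 3, rem=1, quantum used, demote→Q1. Q0=[P4] Q1=[P1,P2,P3] Q2=[]
t=9-12: P4@Q0 runs 3, rem=4, quantum used, demote→Q1. Q0=[] Q1=[P1,P2,P3,P4] Q2=[]
t=12-18: P1@Q1 runs 6, rem=4, quantum used, demote→Q2. Q0=[] Q1=[P2,P3,P4] Q2=[P1]
t=18-20: P2@Q1 runs 2, rem=0, completes. Q0=[] Q1=[P3,P4] Q2=[P1]
t=20-21: P3@Q1 runs 1, rem=0, completes. Q0=[] Q1=[P4] Q2=[P1]
t=21-25: P4@Q1 runs 4, rem=0, completes. Q0=[] Q1=[] Q2=[P1]
t=25-29: P1@Q2 runs 4, rem=0, completes. Q0=[] Q1=[] Q2=[]

Answer: 1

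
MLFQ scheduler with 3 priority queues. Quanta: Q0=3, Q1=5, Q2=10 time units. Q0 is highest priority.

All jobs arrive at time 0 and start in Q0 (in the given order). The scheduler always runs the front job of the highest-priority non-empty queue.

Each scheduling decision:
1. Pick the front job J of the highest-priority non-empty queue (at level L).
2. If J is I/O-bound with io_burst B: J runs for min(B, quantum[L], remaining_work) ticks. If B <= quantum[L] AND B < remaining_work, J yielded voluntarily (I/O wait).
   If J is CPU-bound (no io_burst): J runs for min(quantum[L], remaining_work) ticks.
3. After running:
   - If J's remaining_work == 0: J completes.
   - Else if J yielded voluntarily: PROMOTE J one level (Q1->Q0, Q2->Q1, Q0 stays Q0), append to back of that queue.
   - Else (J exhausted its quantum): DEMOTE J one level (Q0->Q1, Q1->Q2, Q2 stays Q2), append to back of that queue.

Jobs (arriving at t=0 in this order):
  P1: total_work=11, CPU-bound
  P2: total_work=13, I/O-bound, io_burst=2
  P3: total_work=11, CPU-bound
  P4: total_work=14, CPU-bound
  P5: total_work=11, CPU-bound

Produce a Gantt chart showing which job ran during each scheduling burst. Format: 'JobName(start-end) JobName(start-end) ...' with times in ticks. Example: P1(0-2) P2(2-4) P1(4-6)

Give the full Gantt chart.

t=0-3: P1@Q0 runs 3, rem=8, quantum used, demote→Q1. Q0=[P2,P3,P4,P5] Q1=[P1] Q2=[]
t=3-5: P2@Q0 runs 2, rem=11, I/O yield, promote→Q0. Q0=[P3,P4,P5,P2] Q1=[P1] Q2=[]
t=5-8: P3@Q0 runs 3, rem=8, quantum used, demote→Q1. Q0=[P4,P5,P2] Q1=[P1,P3] Q2=[]
t=8-11: P4@Q0 runs 3, rem=11, quantum used, demote→Q1. Q0=[P5,P2] Q1=[P1,P3,P4] Q2=[]
t=11-14: P5@Q0 runs 3, rem=8, quantum used, demote→Q1. Q0=[P2] Q1=[P1,P3,P4,P5] Q2=[]
t=14-16: P2@Q0 runs 2, rem=9, I/O yield, promote→Q0. Q0=[P2] Q1=[P1,P3,P4,P5] Q2=[]
t=16-18: P2@Q0 runs 2, rem=7, I/O yield, promote→Q0. Q0=[P2] Q1=[P1,P3,P4,P5] Q2=[]
t=18-20: P2@Q0 runs 2, rem=5, I/O yield, promote→Q0. Q0=[P2] Q1=[P1,P3,P4,P5] Q2=[]
t=20-22: P2@Q0 runs 2, rem=3, I/O yield, promote→Q0. Q0=[P2] Q1=[P1,P3,P4,P5] Q2=[]
t=22-24: P2@Q0 runs 2, rem=1, I/O yield, promote→Q0. Q0=[P2] Q1=[P1,P3,P4,P5] Q2=[]
t=24-25: P2@Q0 runs 1, rem=0, completes. Q0=[] Q1=[P1,P3,P4,P5] Q2=[]
t=25-30: P1@Q1 runs 5, rem=3, quantum used, demote→Q2. Q0=[] Q1=[P3,P4,P5] Q2=[P1]
t=30-35: P3@Q1 runs 5, rem=3, quantum used, demote→Q2. Q0=[] Q1=[P4,P5] Q2=[P1,P3]
t=35-40: P4@Q1 runs 5, rem=6, quantum used, demote→Q2. Q0=[] Q1=[P5] Q2=[P1,P3,P4]
t=40-45: P5@Q1 runs 5, rem=3, quantum used, demote→Q2. Q0=[] Q1=[] Q2=[P1,P3,P4,P5]
t=45-48: P1@Q2 runs 3, rem=0, completes. Q0=[] Q1=[] Q2=[P3,P4,P5]
t=48-51: P3@Q2 runs 3, rem=0, completes. Q0=[] Q1=[] Q2=[P4,P5]
t=51-57: P4@Q2 runs 6, rem=0, completes. Q0=[] Q1=[] Q2=[P5]
t=57-60: P5@Q2 runs 3, rem=0, completes. Q0=[] Q1=[] Q2=[]

Answer: P1(0-3) P2(3-5) P3(5-8) P4(8-11) P5(11-14) P2(14-16) P2(16-18) P2(18-20) P2(20-22) P2(22-24) P2(24-25) P1(25-30) P3(30-35) P4(35-40) P5(40-45) P1(45-48) P3(48-51) P4(51-57) P5(57-60)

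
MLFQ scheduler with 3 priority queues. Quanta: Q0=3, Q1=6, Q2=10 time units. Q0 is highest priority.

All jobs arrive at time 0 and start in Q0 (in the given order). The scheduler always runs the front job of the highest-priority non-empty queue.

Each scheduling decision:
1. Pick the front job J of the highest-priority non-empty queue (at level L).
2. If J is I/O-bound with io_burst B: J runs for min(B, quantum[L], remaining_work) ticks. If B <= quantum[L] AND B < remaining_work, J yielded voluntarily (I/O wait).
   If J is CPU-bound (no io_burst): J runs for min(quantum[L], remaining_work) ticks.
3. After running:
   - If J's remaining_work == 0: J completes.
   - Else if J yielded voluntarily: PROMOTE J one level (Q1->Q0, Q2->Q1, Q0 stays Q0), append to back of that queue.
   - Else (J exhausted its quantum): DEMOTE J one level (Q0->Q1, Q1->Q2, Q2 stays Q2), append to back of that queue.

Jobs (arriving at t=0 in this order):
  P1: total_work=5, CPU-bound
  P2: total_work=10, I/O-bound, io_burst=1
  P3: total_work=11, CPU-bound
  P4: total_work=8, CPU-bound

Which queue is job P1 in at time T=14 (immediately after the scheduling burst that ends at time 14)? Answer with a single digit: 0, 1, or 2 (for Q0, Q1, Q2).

Answer: 1

Derivation:
t=0-3: P1@Q0 runs 3, rem=2, quantum used, demote→Q1. Q0=[P2,P3,P4] Q1=[P1] Q2=[]
t=3-4: P2@Q0 runs 1, rem=9, I/O yield, promote→Q0. Q0=[P3,P4,P2] Q1=[P1] Q2=[]
t=4-7: P3@Q0 runs 3, rem=8, quantum used, demote→Q1. Q0=[P4,P2] Q1=[P1,P3] Q2=[]
t=7-10: P4@Q0 runs 3, rem=5, quantum used, demote→Q1. Q0=[P2] Q1=[P1,P3,P4] Q2=[]
t=10-11: P2@Q0 runs 1, rem=8, I/O yield, promote→Q0. Q0=[P2] Q1=[P1,P3,P4] Q2=[]
t=11-12: P2@Q0 runs 1, rem=7, I/O yield, promote→Q0. Q0=[P2] Q1=[P1,P3,P4] Q2=[]
t=12-13: P2@Q0 runs 1, rem=6, I/O yield, promote→Q0. Q0=[P2] Q1=[P1,P3,P4] Q2=[]
t=13-14: P2@Q0 runs 1, rem=5, I/O yield, promote→Q0. Q0=[P2] Q1=[P1,P3,P4] Q2=[]
t=14-15: P2@Q0 runs 1, rem=4, I/O yield, promote→Q0. Q0=[P2] Q1=[P1,P3,P4] Q2=[]
t=15-16: P2@Q0 runs 1, rem=3, I/O yield, promote→Q0. Q0=[P2] Q1=[P1,P3,P4] Q2=[]
t=16-17: P2@Q0 runs 1, rem=2, I/O yield, promote→Q0. Q0=[P2] Q1=[P1,P3,P4] Q2=[]
t=17-18: P2@Q0 runs 1, rem=1, I/O yield, promote→Q0. Q0=[P2] Q1=[P1,P3,P4] Q2=[]
t=18-19: P2@Q0 runs 1, rem=0, completes. Q0=[] Q1=[P1,P3,P4] Q2=[]
t=19-21: P1@Q1 runs 2, rem=0, completes. Q0=[] Q1=[P3,P4] Q2=[]
t=21-27: P3@Q1 runs 6, rem=2, quantum used, demote→Q2. Q0=[] Q1=[P4] Q2=[P3]
t=27-32: P4@Q1 runs 5, rem=0, completes. Q0=[] Q1=[] Q2=[P3]
t=32-34: P3@Q2 runs 2, rem=0, completes. Q0=[] Q1=[] Q2=[]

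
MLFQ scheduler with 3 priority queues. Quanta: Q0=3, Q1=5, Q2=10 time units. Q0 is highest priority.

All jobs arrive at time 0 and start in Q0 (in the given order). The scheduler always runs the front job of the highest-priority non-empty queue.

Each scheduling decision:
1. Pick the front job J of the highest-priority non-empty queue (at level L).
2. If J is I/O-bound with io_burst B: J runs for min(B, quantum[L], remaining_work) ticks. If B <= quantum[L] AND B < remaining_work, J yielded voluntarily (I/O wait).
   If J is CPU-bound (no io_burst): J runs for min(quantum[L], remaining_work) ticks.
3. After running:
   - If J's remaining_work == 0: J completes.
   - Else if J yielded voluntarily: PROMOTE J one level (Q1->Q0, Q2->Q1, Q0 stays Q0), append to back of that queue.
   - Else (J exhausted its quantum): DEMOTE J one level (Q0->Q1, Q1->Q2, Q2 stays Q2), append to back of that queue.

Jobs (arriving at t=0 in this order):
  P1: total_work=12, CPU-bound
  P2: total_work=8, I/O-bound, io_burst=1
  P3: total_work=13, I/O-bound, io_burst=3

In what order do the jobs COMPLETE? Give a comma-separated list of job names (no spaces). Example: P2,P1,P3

Answer: P3,P2,P1

Derivation:
t=0-3: P1@Q0 runs 3, rem=9, quantum used, demote→Q1. Q0=[P2,P3] Q1=[P1] Q2=[]
t=3-4: P2@Q0 runs 1, rem=7, I/O yield, promote→Q0. Q0=[P3,P2] Q1=[P1] Q2=[]
t=4-7: P3@Q0 runs 3, rem=10, I/O yield, promote→Q0. Q0=[P2,P3] Q1=[P1] Q2=[]
t=7-8: P2@Q0 runs 1, rem=6, I/O yield, promote→Q0. Q0=[P3,P2] Q1=[P1] Q2=[]
t=8-11: P3@Q0 runs 3, rem=7, I/O yield, promote→Q0. Q0=[P2,P3] Q1=[P1] Q2=[]
t=11-12: P2@Q0 runs 1, rem=5, I/O yield, promote→Q0. Q0=[P3,P2] Q1=[P1] Q2=[]
t=12-15: P3@Q0 runs 3, rem=4, I/O yield, promote→Q0. Q0=[P2,P3] Q1=[P1] Q2=[]
t=15-16: P2@Q0 runs 1, rem=4, I/O yield, promote→Q0. Q0=[P3,P2] Q1=[P1] Q2=[]
t=16-19: P3@Q0 runs 3, rem=1, I/O yield, promote→Q0. Q0=[P2,P3] Q1=[P1] Q2=[]
t=19-20: P2@Q0 runs 1, rem=3, I/O yield, promote→Q0. Q0=[P3,P2] Q1=[P1] Q2=[]
t=20-21: P3@Q0 runs 1, rem=0, completes. Q0=[P2] Q1=[P1] Q2=[]
t=21-22: P2@Q0 runs 1, rem=2, I/O yield, promote→Q0. Q0=[P2] Q1=[P1] Q2=[]
t=22-23: P2@Q0 runs 1, rem=1, I/O yield, promote→Q0. Q0=[P2] Q1=[P1] Q2=[]
t=23-24: P2@Q0 runs 1, rem=0, completes. Q0=[] Q1=[P1] Q2=[]
t=24-29: P1@Q1 runs 5, rem=4, quantum used, demote→Q2. Q0=[] Q1=[] Q2=[P1]
t=29-33: P1@Q2 runs 4, rem=0, completes. Q0=[] Q1=[] Q2=[]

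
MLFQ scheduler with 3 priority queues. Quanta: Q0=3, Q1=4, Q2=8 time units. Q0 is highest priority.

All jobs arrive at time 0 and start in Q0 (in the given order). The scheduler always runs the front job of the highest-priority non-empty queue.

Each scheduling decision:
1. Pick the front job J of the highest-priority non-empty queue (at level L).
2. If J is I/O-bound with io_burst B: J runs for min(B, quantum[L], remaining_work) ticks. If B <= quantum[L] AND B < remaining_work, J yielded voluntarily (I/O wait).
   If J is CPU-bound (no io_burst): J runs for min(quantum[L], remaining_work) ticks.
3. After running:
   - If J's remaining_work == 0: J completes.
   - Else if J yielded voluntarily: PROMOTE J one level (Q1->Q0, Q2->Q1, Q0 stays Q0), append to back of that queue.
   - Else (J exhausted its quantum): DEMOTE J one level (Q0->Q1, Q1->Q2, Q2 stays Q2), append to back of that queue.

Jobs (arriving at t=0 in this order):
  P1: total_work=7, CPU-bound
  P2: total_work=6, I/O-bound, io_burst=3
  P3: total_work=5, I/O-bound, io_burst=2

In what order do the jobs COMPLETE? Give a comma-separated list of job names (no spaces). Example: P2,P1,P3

Answer: P2,P3,P1

Derivation:
t=0-3: P1@Q0 runs 3, rem=4, quantum used, demote→Q1. Q0=[P2,P3] Q1=[P1] Q2=[]
t=3-6: P2@Q0 runs 3, rem=3, I/O yield, promote→Q0. Q0=[P3,P2] Q1=[P1] Q2=[]
t=6-8: P3@Q0 runs 2, rem=3, I/O yield, promote→Q0. Q0=[P2,P3] Q1=[P1] Q2=[]
t=8-11: P2@Q0 runs 3, rem=0, completes. Q0=[P3] Q1=[P1] Q2=[]
t=11-13: P3@Q0 runs 2, rem=1, I/O yield, promote→Q0. Q0=[P3] Q1=[P1] Q2=[]
t=13-14: P3@Q0 runs 1, rem=0, completes. Q0=[] Q1=[P1] Q2=[]
t=14-18: P1@Q1 runs 4, rem=0, completes. Q0=[] Q1=[] Q2=[]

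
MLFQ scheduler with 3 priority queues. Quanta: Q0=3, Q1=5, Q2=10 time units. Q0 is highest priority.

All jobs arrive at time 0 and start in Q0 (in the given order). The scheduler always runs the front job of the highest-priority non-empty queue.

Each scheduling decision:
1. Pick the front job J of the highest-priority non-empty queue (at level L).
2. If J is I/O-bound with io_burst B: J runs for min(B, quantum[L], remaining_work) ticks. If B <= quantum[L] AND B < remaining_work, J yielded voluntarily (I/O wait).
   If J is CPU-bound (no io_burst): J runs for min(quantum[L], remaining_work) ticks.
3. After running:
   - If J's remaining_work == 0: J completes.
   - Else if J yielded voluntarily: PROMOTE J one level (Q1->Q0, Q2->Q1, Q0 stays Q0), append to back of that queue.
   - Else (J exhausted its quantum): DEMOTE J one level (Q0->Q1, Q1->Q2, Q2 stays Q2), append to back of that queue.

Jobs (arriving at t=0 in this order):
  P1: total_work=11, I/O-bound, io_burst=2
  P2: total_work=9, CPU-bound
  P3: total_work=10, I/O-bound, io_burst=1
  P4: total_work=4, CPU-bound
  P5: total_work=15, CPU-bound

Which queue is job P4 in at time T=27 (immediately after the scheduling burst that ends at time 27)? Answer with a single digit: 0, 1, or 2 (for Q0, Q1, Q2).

Answer: 1

Derivation:
t=0-2: P1@Q0 runs 2, rem=9, I/O yield, promote→Q0. Q0=[P2,P3,P4,P5,P1] Q1=[] Q2=[]
t=2-5: P2@Q0 runs 3, rem=6, quantum used, demote→Q1. Q0=[P3,P4,P5,P1] Q1=[P2] Q2=[]
t=5-6: P3@Q0 runs 1, rem=9, I/O yield, promote→Q0. Q0=[P4,P5,P1,P3] Q1=[P2] Q2=[]
t=6-9: P4@Q0 runs 3, rem=1, quantum used, demote→Q1. Q0=[P5,P1,P3] Q1=[P2,P4] Q2=[]
t=9-12: P5@Q0 runs 3, rem=12, quantum used, demote→Q1. Q0=[P1,P3] Q1=[P2,P4,P5] Q2=[]
t=12-14: P1@Q0 runs 2, rem=7, I/O yield, promote→Q0. Q0=[P3,P1] Q1=[P2,P4,P5] Q2=[]
t=14-15: P3@Q0 runs 1, rem=8, I/O yield, promote→Q0. Q0=[P1,P3] Q1=[P2,P4,P5] Q2=[]
t=15-17: P1@Q0 runs 2, rem=5, I/O yield, promote→Q0. Q0=[P3,P1] Q1=[P2,P4,P5] Q2=[]
t=17-18: P3@Q0 runs 1, rem=7, I/O yield, promote→Q0. Q0=[P1,P3] Q1=[P2,P4,P5] Q2=[]
t=18-20: P1@Q0 runs 2, rem=3, I/O yield, promote→Q0. Q0=[P3,P1] Q1=[P2,P4,P5] Q2=[]
t=20-21: P3@Q0 runs 1, rem=6, I/O yield, promote→Q0. Q0=[P1,P3] Q1=[P2,P4,P5] Q2=[]
t=21-23: P1@Q0 runs 2, rem=1, I/O yield, promote→Q0. Q0=[P3,P1] Q1=[P2,P4,P5] Q2=[]
t=23-24: P3@Q0 runs 1, rem=5, I/O yield, promote→Q0. Q0=[P1,P3] Q1=[P2,P4,P5] Q2=[]
t=24-25: P1@Q0 runs 1, rem=0, completes. Q0=[P3] Q1=[P2,P4,P5] Q2=[]
t=25-26: P3@Q0 runs 1, rem=4, I/O yield, promote→Q0. Q0=[P3] Q1=[P2,P4,P5] Q2=[]
t=26-27: P3@Q0 runs 1, rem=3, I/O yield, promote→Q0. Q0=[P3] Q1=[P2,P4,P5] Q2=[]
t=27-28: P3@Q0 runs 1, rem=2, I/O yield, promote→Q0. Q0=[P3] Q1=[P2,P4,P5] Q2=[]
t=28-29: P3@Q0 runs 1, rem=1, I/O yield, promote→Q0. Q0=[P3] Q1=[P2,P4,P5] Q2=[]
t=29-30: P3@Q0 runs 1, rem=0, completes. Q0=[] Q1=[P2,P4,P5] Q2=[]
t=30-35: P2@Q1 runs 5, rem=1, quantum used, demote→Q2. Q0=[] Q1=[P4,P5] Q2=[P2]
t=35-36: P4@Q1 runs 1, rem=0, completes. Q0=[] Q1=[P5] Q2=[P2]
t=36-41: P5@Q1 runs 5, rem=7, quantum used, demote→Q2. Q0=[] Q1=[] Q2=[P2,P5]
t=41-42: P2@Q2 runs 1, rem=0, completes. Q0=[] Q1=[] Q2=[P5]
t=42-49: P5@Q2 runs 7, rem=0, completes. Q0=[] Q1=[] Q2=[]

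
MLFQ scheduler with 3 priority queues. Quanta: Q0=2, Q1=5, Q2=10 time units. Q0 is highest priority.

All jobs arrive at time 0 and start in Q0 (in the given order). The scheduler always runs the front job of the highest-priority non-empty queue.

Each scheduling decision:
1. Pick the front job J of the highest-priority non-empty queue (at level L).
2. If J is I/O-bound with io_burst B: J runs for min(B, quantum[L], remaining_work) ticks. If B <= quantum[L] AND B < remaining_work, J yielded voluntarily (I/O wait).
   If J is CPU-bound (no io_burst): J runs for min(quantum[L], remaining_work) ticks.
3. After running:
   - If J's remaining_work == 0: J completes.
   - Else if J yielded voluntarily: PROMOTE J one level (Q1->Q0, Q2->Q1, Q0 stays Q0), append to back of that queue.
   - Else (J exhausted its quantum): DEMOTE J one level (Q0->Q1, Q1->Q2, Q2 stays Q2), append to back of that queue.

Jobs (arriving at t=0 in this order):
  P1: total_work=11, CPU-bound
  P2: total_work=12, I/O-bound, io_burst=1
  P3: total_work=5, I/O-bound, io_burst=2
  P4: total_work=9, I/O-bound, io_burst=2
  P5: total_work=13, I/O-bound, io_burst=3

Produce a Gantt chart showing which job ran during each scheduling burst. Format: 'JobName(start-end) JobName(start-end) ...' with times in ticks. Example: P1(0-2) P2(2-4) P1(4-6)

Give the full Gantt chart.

t=0-2: P1@Q0 runs 2, rem=9, quantum used, demote→Q1. Q0=[P2,P3,P4,P5] Q1=[P1] Q2=[]
t=2-3: P2@Q0 runs 1, rem=11, I/O yield, promote→Q0. Q0=[P3,P4,P5,P2] Q1=[P1] Q2=[]
t=3-5: P3@Q0 runs 2, rem=3, I/O yield, promote→Q0. Q0=[P4,P5,P2,P3] Q1=[P1] Q2=[]
t=5-7: P4@Q0 runs 2, rem=7, I/O yield, promote→Q0. Q0=[P5,P2,P3,P4] Q1=[P1] Q2=[]
t=7-9: P5@Q0 runs 2, rem=11, quantum used, demote→Q1. Q0=[P2,P3,P4] Q1=[P1,P5] Q2=[]
t=9-10: P2@Q0 runs 1, rem=10, I/O yield, promote→Q0. Q0=[P3,P4,P2] Q1=[P1,P5] Q2=[]
t=10-12: P3@Q0 runs 2, rem=1, I/O yield, promote→Q0. Q0=[P4,P2,P3] Q1=[P1,P5] Q2=[]
t=12-14: P4@Q0 runs 2, rem=5, I/O yield, promote→Q0. Q0=[P2,P3,P4] Q1=[P1,P5] Q2=[]
t=14-15: P2@Q0 runs 1, rem=9, I/O yield, promote→Q0. Q0=[P3,P4,P2] Q1=[P1,P5] Q2=[]
t=15-16: P3@Q0 runs 1, rem=0, completes. Q0=[P4,P2] Q1=[P1,P5] Q2=[]
t=16-18: P4@Q0 runs 2, rem=3, I/O yield, promote→Q0. Q0=[P2,P4] Q1=[P1,P5] Q2=[]
t=18-19: P2@Q0 runs 1, rem=8, I/O yield, promote→Q0. Q0=[P4,P2] Q1=[P1,P5] Q2=[]
t=19-21: P4@Q0 runs 2, rem=1, I/O yield, promote→Q0. Q0=[P2,P4] Q1=[P1,P5] Q2=[]
t=21-22: P2@Q0 runs 1, rem=7, I/O yield, promote→Q0. Q0=[P4,P2] Q1=[P1,P5] Q2=[]
t=22-23: P4@Q0 runs 1, rem=0, completes. Q0=[P2] Q1=[P1,P5] Q2=[]
t=23-24: P2@Q0 runs 1, rem=6, I/O yield, promote→Q0. Q0=[P2] Q1=[P1,P5] Q2=[]
t=24-25: P2@Q0 runs 1, rem=5, I/O yield, promote→Q0. Q0=[P2] Q1=[P1,P5] Q2=[]
t=25-26: P2@Q0 runs 1, rem=4, I/O yield, promote→Q0. Q0=[P2] Q1=[P1,P5] Q2=[]
t=26-27: P2@Q0 runs 1, rem=3, I/O yield, promote→Q0. Q0=[P2] Q1=[P1,P5] Q2=[]
t=27-28: P2@Q0 runs 1, rem=2, I/O yield, promote→Q0. Q0=[P2] Q1=[P1,P5] Q2=[]
t=28-29: P2@Q0 runs 1, rem=1, I/O yield, promote→Q0. Q0=[P2] Q1=[P1,P5] Q2=[]
t=29-30: P2@Q0 runs 1, rem=0, completes. Q0=[] Q1=[P1,P5] Q2=[]
t=30-35: P1@Q1 runs 5, rem=4, quantum used, demote→Q2. Q0=[] Q1=[P5] Q2=[P1]
t=35-38: P5@Q1 runs 3, rem=8, I/O yield, promote→Q0. Q0=[P5] Q1=[] Q2=[P1]
t=38-40: P5@Q0 runs 2, rem=6, quantum used, demote→Q1. Q0=[] Q1=[P5] Q2=[P1]
t=40-43: P5@Q1 runs 3, rem=3, I/O yield, promote→Q0. Q0=[P5] Q1=[] Q2=[P1]
t=43-45: P5@Q0 runs 2, rem=1, quantum used, demote→Q1. Q0=[] Q1=[P5] Q2=[P1]
t=45-46: P5@Q1 runs 1, rem=0, completes. Q0=[] Q1=[] Q2=[P1]
t=46-50: P1@Q2 runs 4, rem=0, completes. Q0=[] Q1=[] Q2=[]

Answer: P1(0-2) P2(2-3) P3(3-5) P4(5-7) P5(7-9) P2(9-10) P3(10-12) P4(12-14) P2(14-15) P3(15-16) P4(16-18) P2(18-19) P4(19-21) P2(21-22) P4(22-23) P2(23-24) P2(24-25) P2(25-26) P2(26-27) P2(27-28) P2(28-29) P2(29-30) P1(30-35) P5(35-38) P5(38-40) P5(40-43) P5(43-45) P5(45-46) P1(46-50)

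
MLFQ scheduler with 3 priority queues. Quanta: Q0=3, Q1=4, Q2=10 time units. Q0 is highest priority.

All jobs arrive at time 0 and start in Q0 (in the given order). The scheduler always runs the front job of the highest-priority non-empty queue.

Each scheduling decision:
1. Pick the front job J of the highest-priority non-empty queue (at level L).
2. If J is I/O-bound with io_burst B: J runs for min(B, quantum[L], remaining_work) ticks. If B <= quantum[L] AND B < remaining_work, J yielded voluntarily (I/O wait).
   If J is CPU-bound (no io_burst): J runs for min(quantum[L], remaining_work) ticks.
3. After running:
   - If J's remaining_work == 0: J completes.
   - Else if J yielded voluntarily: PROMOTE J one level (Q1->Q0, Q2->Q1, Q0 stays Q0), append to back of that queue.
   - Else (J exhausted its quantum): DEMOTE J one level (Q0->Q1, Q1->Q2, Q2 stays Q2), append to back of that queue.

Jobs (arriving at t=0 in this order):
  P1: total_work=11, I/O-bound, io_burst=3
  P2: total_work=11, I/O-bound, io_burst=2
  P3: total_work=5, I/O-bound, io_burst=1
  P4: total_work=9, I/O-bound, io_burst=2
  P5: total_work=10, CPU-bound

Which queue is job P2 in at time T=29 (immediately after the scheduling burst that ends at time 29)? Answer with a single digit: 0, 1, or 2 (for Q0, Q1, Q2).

t=0-3: P1@Q0 runs 3, rem=8, I/O yield, promote→Q0. Q0=[P2,P3,P4,P5,P1] Q1=[] Q2=[]
t=3-5: P2@Q0 runs 2, rem=9, I/O yield, promote→Q0. Q0=[P3,P4,P5,P1,P2] Q1=[] Q2=[]
t=5-6: P3@Q0 runs 1, rem=4, I/O yield, promote→Q0. Q0=[P4,P5,P1,P2,P3] Q1=[] Q2=[]
t=6-8: P4@Q0 runs 2, rem=7, I/O yield, promote→Q0. Q0=[P5,P1,P2,P3,P4] Q1=[] Q2=[]
t=8-11: P5@Q0 runs 3, rem=7, quantum used, demote→Q1. Q0=[P1,P2,P3,P4] Q1=[P5] Q2=[]
t=11-14: P1@Q0 runs 3, rem=5, I/O yield, promote→Q0. Q0=[P2,P3,P4,P1] Q1=[P5] Q2=[]
t=14-16: P2@Q0 runs 2, rem=7, I/O yield, promote→Q0. Q0=[P3,P4,P1,P2] Q1=[P5] Q2=[]
t=16-17: P3@Q0 runs 1, rem=3, I/O yield, promote→Q0. Q0=[P4,P1,P2,P3] Q1=[P5] Q2=[]
t=17-19: P4@Q0 runs 2, rem=5, I/O yield, promote→Q0. Q0=[P1,P2,P3,P4] Q1=[P5] Q2=[]
t=19-22: P1@Q0 runs 3, rem=2, I/O yield, promote→Q0. Q0=[P2,P3,P4,P1] Q1=[P5] Q2=[]
t=22-24: P2@Q0 runs 2, rem=5, I/O yield, promote→Q0. Q0=[P3,P4,P1,P2] Q1=[P5] Q2=[]
t=24-25: P3@Q0 runs 1, rem=2, I/O yield, promote→Q0. Q0=[P4,P1,P2,P3] Q1=[P5] Q2=[]
t=25-27: P4@Q0 runs 2, rem=3, I/O yield, promote→Q0. Q0=[P1,P2,P3,P4] Q1=[P5] Q2=[]
t=27-29: P1@Q0 runs 2, rem=0, completes. Q0=[P2,P3,P4] Q1=[P5] Q2=[]
t=29-31: P2@Q0 runs 2, rem=3, I/O yield, promote→Q0. Q0=[P3,P4,P2] Q1=[P5] Q2=[]
t=31-32: P3@Q0 runs 1, rem=1, I/O yield, promote→Q0. Q0=[P4,P2,P3] Q1=[P5] Q2=[]
t=32-34: P4@Q0 runs 2, rem=1, I/O yield, promote→Q0. Q0=[P2,P3,P4] Q1=[P5] Q2=[]
t=34-36: P2@Q0 runs 2, rem=1, I/O yield, promote→Q0. Q0=[P3,P4,P2] Q1=[P5] Q2=[]
t=36-37: P3@Q0 runs 1, rem=0, completes. Q0=[P4,P2] Q1=[P5] Q2=[]
t=37-38: P4@Q0 runs 1, rem=0, completes. Q0=[P2] Q1=[P5] Q2=[]
t=38-39: P2@Q0 runs 1, rem=0, completes. Q0=[] Q1=[P5] Q2=[]
t=39-43: P5@Q1 runs 4, rem=3, quantum used, demote→Q2. Q0=[] Q1=[] Q2=[P5]
t=43-46: P5@Q2 runs 3, rem=0, completes. Q0=[] Q1=[] Q2=[]

Answer: 0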